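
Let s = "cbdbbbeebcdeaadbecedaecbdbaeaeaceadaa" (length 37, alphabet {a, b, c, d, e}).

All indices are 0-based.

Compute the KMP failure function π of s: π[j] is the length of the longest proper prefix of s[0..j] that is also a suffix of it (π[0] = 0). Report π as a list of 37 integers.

[0, 0, 0, 0, 0, 0, 0, 0, 0, 1, 0, 0, 0, 0, 0, 0, 0, 1, 0, 0, 0, 0, 1, 2, 3, 4, 0, 0, 0, 0, 0, 1, 0, 0, 0, 0, 0]

π[0] = 0
j=1 s[j]='b': π[1]=0 (border '')
j=2 s[j]='d': π[2]=0 (border '')
j=3 s[j]='b': π[3]=0 (border '')
j=4 s[j]='b': π[4]=0 (border '')
j=5 s[j]='b': π[5]=0 (border '')
j=6 s[j]='e': π[6]=0 (border '')
j=7 s[j]='e': π[7]=0 (border '')
j=8 s[j]='b': π[8]=0 (border '')
j=9 s[j]='c': π[9]=1 (border 'c')
j=10 s[j]='d': k: 1→0; π[10]=0 (border '')
j=11 s[j]='e': π[11]=0 (border '')
j=12 s[j]='a': π[12]=0 (border '')
j=13 s[j]='a': π[13]=0 (border '')
j=14 s[j]='d': π[14]=0 (border '')
j=15 s[j]='b': π[15]=0 (border '')
j=16 s[j]='e': π[16]=0 (border '')
j=17 s[j]='c': π[17]=1 (border 'c')
j=18 s[j]='e': k: 1→0; π[18]=0 (border '')
j=19 s[j]='d': π[19]=0 (border '')
j=20 s[j]='a': π[20]=0 (border '')
j=21 s[j]='e': π[21]=0 (border '')
j=22 s[j]='c': π[22]=1 (border 'c')
j=23 s[j]='b': π[23]=2 (border 'cb')
j=24 s[j]='d': π[24]=3 (border 'cbd')
j=25 s[j]='b': π[25]=4 (border 'cbdb')
j=26 s[j]='a': k: 4→0; π[26]=0 (border '')
j=27 s[j]='e': π[27]=0 (border '')
j=28 s[j]='a': π[28]=0 (border '')
j=29 s[j]='e': π[29]=0 (border '')
j=30 s[j]='a': π[30]=0 (border '')
j=31 s[j]='c': π[31]=1 (border 'c')
j=32 s[j]='e': k: 1→0; π[32]=0 (border '')
j=33 s[j]='a': π[33]=0 (border '')
j=34 s[j]='d': π[34]=0 (border '')
j=35 s[j]='a': π[35]=0 (border '')
j=36 s[j]='a': π[36]=0 (border '')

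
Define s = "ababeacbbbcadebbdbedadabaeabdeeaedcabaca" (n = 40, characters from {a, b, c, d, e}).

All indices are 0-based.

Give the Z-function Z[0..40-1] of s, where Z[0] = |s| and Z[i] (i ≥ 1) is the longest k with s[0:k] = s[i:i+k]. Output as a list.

[40, 0, 2, 0, 0, 1, 0, 0, 0, 0, 0, 1, 0, 0, 0, 0, 0, 0, 0, 0, 1, 0, 3, 0, 1, 0, 2, 0, 0, 0, 0, 1, 0, 0, 0, 3, 0, 1, 0, 1]

Z[0]=40
i=1: i≥r, start 0; Z[1]=0
i=2: i≥r, start 0; Z[2]=2 scan→box=[2,4)
i=3: min(r-i=1, Z[1]=0)=0; Z[3]=0
i=4: i≥r, start 0; Z[4]=0
i=5: i≥r, start 0; Z[5]=1 scan→box=[5,6)
i=6: i≥r, start 0; Z[6]=0
i=7: i≥r, start 0; Z[7]=0
i=8: i≥r, start 0; Z[8]=0
i=9: i≥r, start 0; Z[9]=0
i=10: i≥r, start 0; Z[10]=0
i=11: i≥r, start 0; Z[11]=1 scan→box=[11,12)
i=12: i≥r, start 0; Z[12]=0
i=13: i≥r, start 0; Z[13]=0
i=14: i≥r, start 0; Z[14]=0
i=15: i≥r, start 0; Z[15]=0
i=16: i≥r, start 0; Z[16]=0
i=17: i≥r, start 0; Z[17]=0
i=18: i≥r, start 0; Z[18]=0
i=19: i≥r, start 0; Z[19]=0
i=20: i≥r, start 0; Z[20]=1 scan→box=[20,21)
i=21: i≥r, start 0; Z[21]=0
i=22: i≥r, start 0; Z[22]=3 scan→box=[22,25)
i=23: min(r-i=2, Z[1]=0)=0; Z[23]=0
i=24: min(r-i=1, Z[2]=2)=1; Z[24]=1
i=25: i≥r, start 0; Z[25]=0
i=26: i≥r, start 0; Z[26]=2 scan→box=[26,28)
i=27: min(r-i=1, Z[1]=0)=0; Z[27]=0
i=28: i≥r, start 0; Z[28]=0
i=29: i≥r, start 0; Z[29]=0
i=30: i≥r, start 0; Z[30]=0
i=31: i≥r, start 0; Z[31]=1 scan→box=[31,32)
i=32: i≥r, start 0; Z[32]=0
i=33: i≥r, start 0; Z[33]=0
i=34: i≥r, start 0; Z[34]=0
i=35: i≥r, start 0; Z[35]=3 scan→box=[35,38)
i=36: min(r-i=2, Z[1]=0)=0; Z[36]=0
i=37: min(r-i=1, Z[2]=2)=1; Z[37]=1
i=38: i≥r, start 0; Z[38]=0
i=39: i≥r, start 0; Z[39]=1 scan→box=[39,40)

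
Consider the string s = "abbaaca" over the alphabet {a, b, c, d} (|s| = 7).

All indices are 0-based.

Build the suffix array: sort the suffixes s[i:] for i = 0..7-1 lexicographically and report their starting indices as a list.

rank→(start, suffix):
  0 → (6, 'a')
  1 → (3, 'aaca')
  2 → (0, 'abbaaca')
  3 → (4, 'aca')
  4 → (2, 'baaca')
  5 → (1, 'bbaaca')
  6 → (5, 'ca')

[6, 3, 0, 4, 2, 1, 5]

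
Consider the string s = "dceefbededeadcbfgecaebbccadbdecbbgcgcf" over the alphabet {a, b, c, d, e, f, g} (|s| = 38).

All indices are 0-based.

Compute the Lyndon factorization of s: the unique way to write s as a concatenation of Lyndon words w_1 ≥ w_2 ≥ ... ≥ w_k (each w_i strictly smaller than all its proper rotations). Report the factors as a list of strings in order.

["d", "ceef", "bedede", "adcbfgecaebbcc", "adbdecbbgcgcf"]

emit factor 1: 'd' (i=0, period=1)
emit factor 2: 'ceef' (i=1, period=4)
emit factor 3: 'bedede' (i=5, period=6)
emit factor 4: 'adcbfgecaebbcc' (i=11, period=14)
emit factor 5: 'adbdecbbgcgcf' (i=25, period=13)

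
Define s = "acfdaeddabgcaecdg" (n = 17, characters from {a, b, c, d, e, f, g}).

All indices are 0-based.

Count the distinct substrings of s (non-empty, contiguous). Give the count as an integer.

141

rank | idx | suffix
   0 |   8 | abgcaecdg
   1 |   0 | acfdaeddabgcaecdg
   2 |  12 | aecdg
   3 |   4 | aeddabgcaecdg
   4 |   9 | bgcaecdg
   5 |  11 | caecdg
   6 |  14 | cdg
   7 |   1 | cfdaeddabgcaecdg
   8 |   7 | dabgcaecdg
   9 |   3 | daeddabgcaecdg
  10 |   6 | ddabgcaecdg
  11 |  15 | dg
  12 |  13 | ecdg
  13 |   5 | eddabgcaecdg
  14 |   2 | fdaeddabgcaecdg
  15 |  16 | g
  16 |  10 | gcaecdg

SA = [8, 0, 12, 4, 9, 11, 14, 1, 7, 3, 6, 15, 13, 5, 2, 16, 10]
rank  pair      lcp
   1  s[8:],s[0:]  1  'a'
   2  s[0:],s[12:]  1  'a'
   3  s[12:],s[4:]  2  'ae'
   4  s[4:],s[9:]  0  ''
   5  s[9:],s[11:]  0  ''
   6  s[11:],s[14:]  1  'c'
   7  s[14:],s[1:]  1  'c'
   8  s[1:],s[7:]  0  ''
   9  s[7:],s[3:]  2  'da'
  10  s[3:],s[6:]  1  'd'
  11  s[6:],s[15:]  1  'd'
  12  s[15:],s[13:]  0  ''
  13  s[13:],s[5:]  1  'e'
  14  s[5:],s[2:]  0  ''
  15  s[2:],s[16:]  0  ''
  16  s[16:],s[10:]  1  'g'

n(n+1)/2 = 17·18/2 = 153
Σ LCP = 0 + 1 + 1 + 2 + 0 + 0 + 1 + 1 + 0 + 2 + 1 + 1 + 0 + 1 + 0 + 0 + 1 = 12
distinct = 153 − 12 = 141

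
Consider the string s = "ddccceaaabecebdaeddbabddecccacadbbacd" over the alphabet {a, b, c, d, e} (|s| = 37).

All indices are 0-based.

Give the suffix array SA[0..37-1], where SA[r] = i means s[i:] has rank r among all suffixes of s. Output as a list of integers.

[6, 7, 20, 8, 28, 34, 30, 15, 19, 33, 32, 13, 21, 9, 27, 29, 26, 25, 2, 3, 35, 4, 11, 36, 14, 18, 31, 1, 17, 0, 22, 23, 5, 12, 24, 10, 16]

sorted suffixes:
  #0 SA[0]=6  'aaabecebdaeddbabddecccacadbbacd'
  #1 SA[1]=7  'aabecebdaeddbabddecccacadbbacd'
  #2 SA[2]=20  'abddecccacadbbacd'
  #3 SA[3]=8  'abecebdaeddbabddecccacadbbacd'
  #4 SA[4]=28  'acadbbacd'
  #5 SA[5]=34  'acd'
  #6 SA[6]=30  'adbbacd'
  #7 SA[7]=15  'aeddbabddecccacadbbacd'
  #8 SA[8]=19  'babddecccacadbbacd'
  #9 SA[9]=33  'bacd'
  #10 SA[10]=32  'bbacd'
  #11 SA[11]=13  'bdaeddbabddecccacadbbacd'
  #12 SA[12]=21  'bddecccacadbbacd'
  #13 SA[13]=9  'becebdaeddbabddecccacadbbacd'
  #14 SA[14]=27  'cacadbbacd'
  #15 SA[15]=29  'cadbbacd'
  #16 SA[16]=26  'ccacadbbacd'
  #17 SA[17]=25  'cccacadbbacd'
  #18 SA[18]=2  'ccceaaabecebdaeddbabddecccacadbbacd'
  #19 SA[19]=3  'cceaaabecebdaeddbabddecccacadbbacd'
  #20 SA[20]=35  'cd'
  #21 SA[21]=4  'ceaaabecebdaeddbabddecccacadbbacd'
  #22 SA[22]=11  'cebdaeddbabddecccacadbbacd'
  #23 SA[23]=36  'd'
  #24 SA[24]=14  'daeddbabddecccacadbbacd'
  #25 SA[25]=18  'dbabddecccacadbbacd'
  #26 SA[26]=31  'dbbacd'
  #27 SA[27]=1  'dccceaaabecebdaeddbabddecccacadbbacd'
  #28 SA[28]=17  'ddbabddecccacadbbacd'
  #29 SA[29]=0  'ddccceaaabecebdaeddbabddecccacadbbacd'
  #30 SA[30]=22  'ddecccacadbbacd'
  #31 SA[31]=23  'decccacadbbacd'
  #32 SA[32]=5  'eaaabecebdaeddbabddecccacadbbacd'
  #33 SA[33]=12  'ebdaeddbabddecccacadbbacd'
  #34 SA[34]=24  'ecccacadbbacd'
  #35 SA[35]=10  'ecebdaeddbabddecccacadbbacd'
  #36 SA[36]=16  'eddbabddecccacadbbacd'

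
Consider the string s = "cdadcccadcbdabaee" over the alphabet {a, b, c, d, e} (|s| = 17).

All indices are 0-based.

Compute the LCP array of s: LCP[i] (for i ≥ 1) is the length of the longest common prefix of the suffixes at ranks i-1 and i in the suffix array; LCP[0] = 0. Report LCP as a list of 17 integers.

[0, 1, 3, 1, 0, 1, 0, 1, 1, 2, 1, 0, 2, 1, 2, 0, 1]

sorted suffixes:
  #0 SA[0]=12  'abaee'
  #1 SA[1]=7  'adcbdabaee'
  #2 SA[2]=2  'adcccadcbdabaee'
  #3 SA[3]=14  'aee'
  #4 SA[4]=13  'baee'
  #5 SA[5]=10  'bdabaee'
  #6 SA[6]=6  'cadcbdabaee'
  #7 SA[7]=9  'cbdabaee'
  #8 SA[8]=5  'ccadcbdabaee'
  #9 SA[9]=4  'cccadcbdabaee'
  #10 SA[10]=0  'cdadcccadcbdabaee'
  #11 SA[11]=11  'dabaee'
  #12 SA[12]=1  'dadcccadcbdabaee'
  #13 SA[13]=8  'dcbdabaee'
  #14 SA[14]=3  'dcccadcbdabaee'
  #15 SA[15]=16  'e'
  #16 SA[16]=15  'ee'

SA = [12, 7, 2, 14, 13, 10, 6, 9, 5, 4, 0, 11, 1, 8, 3, 16, 15]
rank  pair      lcp
   1  s[12:],s[7:]  1  'a'
   2  s[7:],s[2:]  3  'adc'
   3  s[2:],s[14:]  1  'a'
   4  s[14:],s[13:]  0  ''
   5  s[13:],s[10:]  1  'b'
   6  s[10:],s[6:]  0  ''
   7  s[6:],s[9:]  1  'c'
   8  s[9:],s[5:]  1  'c'
   9  s[5:],s[4:]  2  'cc'
  10  s[4:],s[0:]  1  'c'
  11  s[0:],s[11:]  0  ''
  12  s[11:],s[1:]  2  'da'
  13  s[1:],s[8:]  1  'd'
  14  s[8:],s[3:]  2  'dc'
  15  s[3:],s[16:]  0  ''
  16  s[16:],s[15:]  1  'e'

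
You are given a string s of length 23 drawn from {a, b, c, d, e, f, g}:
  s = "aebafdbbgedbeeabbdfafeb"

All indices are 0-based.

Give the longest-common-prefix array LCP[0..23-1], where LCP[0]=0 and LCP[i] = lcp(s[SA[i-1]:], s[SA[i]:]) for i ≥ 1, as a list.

[0, 1, 1, 2, 0, 1, 1, 2, 1, 1, 1, 0, 2, 1, 0, 1, 2, 1, 1, 0, 1, 1, 0]

sorted suffixes:
  #0 SA[0]=14  'abbdfafeb'
  #1 SA[1]=0  'aebafdbbgedbeeabbdfafeb'
  #2 SA[2]=3  'afdbbgedbeeabbdfafeb'
  #3 SA[3]=19  'afeb'
  #4 SA[4]=22  'b'
  #5 SA[5]=2  'bafdbbgedbeeabbdfafeb'
  #6 SA[6]=15  'bbdfafeb'
  #7 SA[7]=6  'bbgedbeeabbdfafeb'
  #8 SA[8]=16  'bdfafeb'
  #9 SA[9]=11  'beeabbdfafeb'
  #10 SA[10]=7  'bgedbeeabbdfafeb'
  #11 SA[11]=5  'dbbgedbeeabbdfafeb'
  #12 SA[12]=10  'dbeeabbdfafeb'
  #13 SA[13]=17  'dfafeb'
  #14 SA[14]=13  'eabbdfafeb'
  #15 SA[15]=21  'eb'
  #16 SA[16]=1  'ebafdbbgedbeeabbdfafeb'
  #17 SA[17]=9  'edbeeabbdfafeb'
  #18 SA[18]=12  'eeabbdfafeb'
  #19 SA[19]=18  'fafeb'
  #20 SA[20]=4  'fdbbgedbeeabbdfafeb'
  #21 SA[21]=20  'feb'
  #22 SA[22]=8  'gedbeeabbdfafeb'

SA = [14, 0, 3, 19, 22, 2, 15, 6, 16, 11, 7, 5, 10, 17, 13, 21, 1, 9, 12, 18, 4, 20, 8]
[i] adj suffixes → lcp
  [1] 14/0 → 1 ('a')
  [2] 0/3 → 1 ('a')
  [3] 3/19 → 2 ('af')
  [4] 19/22 → 0 ('')
  [5] 22/2 → 1 ('b')
  [6] 2/15 → 1 ('b')
  [7] 15/6 → 2 ('bb')
  [8] 6/16 → 1 ('b')
  [9] 16/11 → 1 ('b')
  [10] 11/7 → 1 ('b')
  [11] 7/5 → 0 ('')
  [12] 5/10 → 2 ('db')
  [13] 10/17 → 1 ('d')
  [14] 17/13 → 0 ('')
  [15] 13/21 → 1 ('e')
  [16] 21/1 → 2 ('eb')
  [17] 1/9 → 1 ('e')
  [18] 9/12 → 1 ('e')
  [19] 12/18 → 0 ('')
  [20] 18/4 → 1 ('f')
  [21] 4/20 → 1 ('f')
  [22] 20/8 → 0 ('')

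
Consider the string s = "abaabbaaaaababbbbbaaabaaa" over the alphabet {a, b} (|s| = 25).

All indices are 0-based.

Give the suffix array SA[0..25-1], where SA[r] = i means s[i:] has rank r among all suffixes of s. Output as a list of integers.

rank | idx | suffix
   0 |  24 | a
   1 |  23 | aa
   2 |  22 | aaa
   3 |   6 | aaaaababbbbbaaabaaa
   4 |   7 | aaaababbbbbaaabaaa
   5 |  18 | aaabaaa
   6 |   8 | aaababbbbbaaabaaa
   7 |  19 | aabaaa
   8 |   9 | aababbbbbaaabaaa
   9 |   2 | aabbaaaaababbbbbaaabaaa
  10 |  20 | abaaa
  11 |   0 | abaabbaaaaababbbbbaaabaaa
  12 |  10 | ababbbbbaaabaaa
  13 |   3 | abbaaaaababbbbbaaabaaa
  14 |  12 | abbbbbaaabaaa
  15 |  21 | baaa
  16 |   5 | baaaaababbbbbaaabaaa
  17 |  17 | baaabaaa
  18 |   1 | baabbaaaaababbbbbaaabaaa
  19 |  11 | babbbbbaaabaaa
  20 |   4 | bbaaaaababbbbbaaabaaa
  21 |  16 | bbaaabaaa
  22 |  15 | bbbaaabaaa
  23 |  14 | bbbbaaabaaa
  24 |  13 | bbbbbaaabaaa

[24, 23, 22, 6, 7, 18, 8, 19, 9, 2, 20, 0, 10, 3, 12, 21, 5, 17, 1, 11, 4, 16, 15, 14, 13]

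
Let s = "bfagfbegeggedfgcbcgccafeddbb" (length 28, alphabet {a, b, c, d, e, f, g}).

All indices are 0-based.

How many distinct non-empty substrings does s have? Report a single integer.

sorted suffixes:
  #0 SA[0]=21  'afeddbb'
  #1 SA[1]=2  'agfbegeggedfgcbcgccafeddbb'
  #2 SA[2]=27  'b'
  #3 SA[3]=26  'bb'
  #4 SA[4]=16  'bcgccafeddbb'
  #5 SA[5]=5  'begeggedfgcbcgccafeddbb'
  #6 SA[6]=0  'bfagfbegeggedfgcbcgccafeddbb'
  #7 SA[7]=20  'cafeddbb'
  #8 SA[8]=15  'cbcgccafeddbb'
  #9 SA[9]=19  'ccafeddbb'
  #10 SA[10]=17  'cgccafeddbb'
  #11 SA[11]=25  'dbb'
  #12 SA[12]=24  'ddbb'
  #13 SA[13]=12  'dfgcbcgccafeddbb'
  #14 SA[14]=23  'eddbb'
  #15 SA[15]=11  'edfgcbcgccafeddbb'
  #16 SA[16]=6  'egeggedfgcbcgccafeddbb'
  #17 SA[17]=8  'eggedfgcbcgccafeddbb'
  #18 SA[18]=1  'fagfbegeggedfgcbcgccafeddbb'
  #19 SA[19]=4  'fbegeggedfgcbcgccafeddbb'
  #20 SA[20]=22  'feddbb'
  #21 SA[21]=13  'fgcbcgccafeddbb'
  #22 SA[22]=14  'gcbcgccafeddbb'
  #23 SA[23]=18  'gccafeddbb'
  #24 SA[24]=10  'gedfgcbcgccafeddbb'
  #25 SA[25]=7  'geggedfgcbcgccafeddbb'
  #26 SA[26]=3  'gfbegeggedfgcbcgccafeddbb'
  #27 SA[27]=9  'ggedfgcbcgccafeddbb'

SA = [21, 2, 27, 26, 16, 5, 0, 20, 15, 19, 17, 25, 24, 12, 23, 11, 6, 8, 1, 4, 22, 13, 14, 18, 10, 7, 3, 9]
[i] adj suffixes → lcp
  [1] 21/2 → 1 ('a')
  [2] 2/27 → 0 ('')
  [3] 27/26 → 1 ('b')
  [4] 26/16 → 1 ('b')
  [5] 16/5 → 1 ('b')
  [6] 5/0 → 1 ('b')
  [7] 0/20 → 0 ('')
  [8] 20/15 → 1 ('c')
  [9] 15/19 → 1 ('c')
  [10] 19/17 → 1 ('c')
  [11] 17/25 → 0 ('')
  [12] 25/24 → 1 ('d')
  [13] 24/12 → 1 ('d')
  [14] 12/23 → 0 ('')
  [15] 23/11 → 2 ('ed')
  [16] 11/6 → 1 ('e')
  [17] 6/8 → 2 ('eg')
  [18] 8/1 → 0 ('')
  [19] 1/4 → 1 ('f')
  [20] 4/22 → 1 ('f')
  [21] 22/13 → 1 ('f')
  [22] 13/14 → 0 ('')
  [23] 14/18 → 2 ('gc')
  [24] 18/10 → 1 ('g')
  [25] 10/7 → 2 ('ge')
  [26] 7/3 → 1 ('g')
  [27] 3/9 → 1 ('g')

n(n+1)/2 = 28·29/2 = 406
Σ LCP = 0 + 1 + 0 + 1 + 1 + 1 + 1 + 0 + 1 + 1 + 1 + 0 + 1 + 1 + 0 + 2 + 1 + 2 + 0 + 1 + 1 + 1 + 0 + 2 + 1 + 2 + 1 + 1 = 25
distinct = 406 − 25 = 381

381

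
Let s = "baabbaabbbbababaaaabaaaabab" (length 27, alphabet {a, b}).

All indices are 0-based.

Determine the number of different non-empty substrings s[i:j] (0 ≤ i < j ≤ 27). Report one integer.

294

rank | idx | suffix
   0 |  15 | aaaabaaaabab
   1 |  20 | aaaabab
   2 |  16 | aaabaaaabab
   3 |  21 | aaabab
   4 |  17 | aabaaaabab
   5 |  22 | aabab
   6 |   1 | aabbaabbbbababaaaabaaaabab
   7 |   5 | aabbbbababaaaabaaaabab
   8 |  25 | ab
   9 |  13 | abaaaabaaaabab
  10 |  18 | abaaaabab
  11 |  23 | abab
  12 |  11 | ababaaaabaaaabab
  13 |   2 | abbaabbbbababaaaabaaaabab
  14 |   6 | abbbbababaaaabaaaabab
  15 |  26 | b
  16 |  14 | baaaabaaaabab
  17 |  19 | baaaabab
  18 |   0 | baabbaabbbbababaaaabaaaabab
  19 |   4 | baabbbbababaaaabaaaabab
  20 |  24 | bab
  21 |  12 | babaaaabaaaabab
  22 |  10 | bababaaaabaaaabab
  23 |   3 | bbaabbbbababaaaabaaaabab
  24 |   9 | bbababaaaabaaaabab
  25 |   8 | bbbababaaaabaaaabab
  26 |   7 | bbbbababaaaabaaaabab

SA = [15, 20, 16, 21, 17, 22, 1, 5, 25, 13, 18, 23, 11, 2, 6, 26, 14, 19, 0, 4, 24, 12, 10, 3, 9, 8, 7]
i: (SA[i-1],SA[i]) lcp shared
  1: (15,20) 6 'aaaaba'
  2: (20,16) 3 'aaa'
  3: (16,21) 5 'aaaba'
  4: (21,17) 2 'aa'
  5: (17,22) 4 'aaba'
  6: (22,1) 3 'aab'
  7: (1,5) 4 'aabb'
  8: (5,25) 1 'a'
  9: (25,13) 2 'ab'
  10: (13,18) 8 'abaaaaba'
  11: (18,23) 3 'aba'
  12: (23,11) 4 'abab'
  13: (11,2) 2 'ab'
  14: (2,6) 3 'abb'
  15: (6,26) 0 ''
  16: (26,14) 1 'b'
  17: (14,19) 7 'baaaaba'
  18: (19,0) 3 'baa'
  19: (0,4) 5 'baabb'
  20: (4,24) 2 'ba'
  21: (24,12) 3 'bab'
  22: (12,10) 4 'baba'
  23: (10,3) 1 'b'
  24: (3,9) 3 'bba'
  25: (9,8) 2 'bb'
  26: (8,7) 3 'bbb'

n(n+1)/2 = 27·28/2 = 378
Σ LCP = 0 + 6 + 3 + 5 + 2 + 4 + 3 + 4 + 1 + 2 + 8 + 3 + 4 + 2 + 3 + 0 + 1 + 7 + 3 + 5 + 2 + 3 + 4 + 1 + 3 + 2 + 3 = 84
distinct = 378 − 84 = 294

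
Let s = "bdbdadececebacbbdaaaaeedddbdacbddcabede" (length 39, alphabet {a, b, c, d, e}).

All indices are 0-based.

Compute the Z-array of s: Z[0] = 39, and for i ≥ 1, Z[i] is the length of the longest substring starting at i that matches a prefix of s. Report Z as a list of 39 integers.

[39, 0, 2, 0, 0, 0, 0, 0, 0, 0, 0, 1, 0, 0, 1, 2, 0, 0, 0, 0, 0, 0, 0, 0, 0, 0, 2, 0, 0, 0, 2, 0, 0, 0, 0, 1, 0, 0, 0]

Z[0]=39
i=1: fresh scan; Z[1]=0
i=2: fresh scan; Z[2]=2 scan→box=[2,4)
i=3: min(r-i=1, Z[1]=0)=0; Z[3]=0
i=4: fresh scan; Z[4]=0
i=5: fresh scan; Z[5]=0
i=6: fresh scan; Z[6]=0
i=7: fresh scan; Z[7]=0
i=8: fresh scan; Z[8]=0
i=9: fresh scan; Z[9]=0
i=10: fresh scan; Z[10]=0
i=11: fresh scan; Z[11]=1 scan→box=[11,12)
i=12: fresh scan; Z[12]=0
i=13: fresh scan; Z[13]=0
i=14: fresh scan; Z[14]=1 scan→box=[14,15)
i=15: fresh scan; Z[15]=2 scan→box=[15,17)
i=16: min(r-i=1, Z[1]=0)=0; Z[16]=0
i=17: fresh scan; Z[17]=0
i=18: fresh scan; Z[18]=0
i=19: fresh scan; Z[19]=0
i=20: fresh scan; Z[20]=0
i=21: fresh scan; Z[21]=0
i=22: fresh scan; Z[22]=0
i=23: fresh scan; Z[23]=0
i=24: fresh scan; Z[24]=0
i=25: fresh scan; Z[25]=0
i=26: fresh scan; Z[26]=2 scan→box=[26,28)
i=27: min(r-i=1, Z[1]=0)=0; Z[27]=0
i=28: fresh scan; Z[28]=0
i=29: fresh scan; Z[29]=0
i=30: fresh scan; Z[30]=2 scan→box=[30,32)
i=31: min(r-i=1, Z[1]=0)=0; Z[31]=0
i=32: fresh scan; Z[32]=0
i=33: fresh scan; Z[33]=0
i=34: fresh scan; Z[34]=0
i=35: fresh scan; Z[35]=1 scan→box=[35,36)
i=36: fresh scan; Z[36]=0
i=37: fresh scan; Z[37]=0
i=38: fresh scan; Z[38]=0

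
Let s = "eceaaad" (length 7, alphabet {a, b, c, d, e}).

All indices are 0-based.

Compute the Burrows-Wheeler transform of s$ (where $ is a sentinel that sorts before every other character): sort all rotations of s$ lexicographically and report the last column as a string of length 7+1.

rank  rotation  last
    0  $eceaaad  d
    1  aaad$ece  e
    2  aad$ecea  a
    3  ad$eceaa  a
    4  ceaaad$e  e
    5  d$eceaaa  a
    6  eaaad$ec  c
    7  eceaaad$  $

deaaeac$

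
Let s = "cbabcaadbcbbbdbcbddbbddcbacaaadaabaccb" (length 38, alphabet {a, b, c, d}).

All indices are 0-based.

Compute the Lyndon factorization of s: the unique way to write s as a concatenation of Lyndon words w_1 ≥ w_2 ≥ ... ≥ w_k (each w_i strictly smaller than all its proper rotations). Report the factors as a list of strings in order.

emit factor 1: 'c' (i=0, period=1)
emit factor 2: 'b' (i=1, period=1)
emit factor 3: 'abc' (i=2, period=3)
emit factor 4: 'aadbcbbbdbcbddbbddcbac' (i=5, period=22)
emit factor 5: 'aaadaabaccb' (i=27, period=11)

["c", "b", "abc", "aadbcbbbdbcbddbbddcbac", "aaadaabaccb"]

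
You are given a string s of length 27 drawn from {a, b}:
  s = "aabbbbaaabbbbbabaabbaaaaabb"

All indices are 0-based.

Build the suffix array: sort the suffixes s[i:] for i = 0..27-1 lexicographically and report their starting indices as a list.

[20, 21, 22, 6, 23, 16, 0, 7, 14, 24, 17, 1, 8, 26, 19, 5, 15, 13, 25, 18, 4, 12, 3, 11, 2, 10, 9]

sorted suffixes:
  #0 SA[0]=20  'aaaaabb'
  #1 SA[1]=21  'aaaabb'
  #2 SA[2]=22  'aaabb'
  #3 SA[3]=6  'aaabbbbbabaabbaaaaabb'
  #4 SA[4]=23  'aabb'
  #5 SA[5]=16  'aabbaaaaabb'
  #6 SA[6]=0  'aabbbbaaabbbbbabaabbaaaaabb'
  #7 SA[7]=7  'aabbbbbabaabbaaaaabb'
  #8 SA[8]=14  'abaabbaaaaabb'
  #9 SA[9]=24  'abb'
  #10 SA[10]=17  'abbaaaaabb'
  #11 SA[11]=1  'abbbbaaabbbbbabaabbaaaaabb'
  #12 SA[12]=8  'abbbbbabaabbaaaaabb'
  #13 SA[13]=26  'b'
  #14 SA[14]=19  'baaaaabb'
  #15 SA[15]=5  'baaabbbbbabaabbaaaaabb'
  #16 SA[16]=15  'baabbaaaaabb'
  #17 SA[17]=13  'babaabbaaaaabb'
  #18 SA[18]=25  'bb'
  #19 SA[19]=18  'bbaaaaabb'
  #20 SA[20]=4  'bbaaabbbbbabaabbaaaaabb'
  #21 SA[21]=12  'bbabaabbaaaaabb'
  #22 SA[22]=3  'bbbaaabbbbbabaabbaaaaabb'
  #23 SA[23]=11  'bbbabaabbaaaaabb'
  #24 SA[24]=2  'bbbbaaabbbbbabaabbaaaaabb'
  #25 SA[25]=10  'bbbbabaabbaaaaabb'
  #26 SA[26]=9  'bbbbbabaabbaaaaabb'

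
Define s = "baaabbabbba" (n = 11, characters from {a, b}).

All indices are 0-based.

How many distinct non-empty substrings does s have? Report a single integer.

rank→(start, suffix):
  0 → (10, 'a')
  1 → (1, 'aaabbabbba')
  2 → (2, 'aabbabbba')
  3 → (3, 'abbabbba')
  4 → (6, 'abbba')
  5 → (9, 'ba')
  6 → (0, 'baaabbabbba')
  7 → (5, 'babbba')
  8 → (8, 'bba')
  9 → (4, 'bbabbba')
  10 → (7, 'bbba')

SA = [10, 1, 2, 3, 6, 9, 0, 5, 8, 4, 7]
i: (SA[i-1],SA[i]) lcp shared
  1: (10,1) 1 'a'
  2: (1,2) 2 'aa'
  3: (2,3) 1 'a'
  4: (3,6) 3 'abb'
  5: (6,9) 0 ''
  6: (9,0) 2 'ba'
  7: (0,5) 2 'ba'
  8: (5,8) 1 'b'
  9: (8,4) 3 'bba'
  10: (4,7) 2 'bb'

n(n+1)/2 = 11·12/2 = 66
Σ LCP = 0 + 1 + 2 + 1 + 3 + 0 + 2 + 2 + 1 + 3 + 2 = 17
distinct = 66 − 17 = 49

49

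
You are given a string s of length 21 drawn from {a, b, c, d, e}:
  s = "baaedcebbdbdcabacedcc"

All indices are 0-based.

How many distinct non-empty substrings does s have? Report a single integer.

208

rank→(start, suffix):
  0 → (1, 'aaedcebbdbdcabacedcc')
  1 → (13, 'abacedcc')
  2 → (15, 'acedcc')
  3 → (2, 'aedcebbdbdcabacedcc')
  4 → (0, 'baaedcebbdbdcabacedcc')
  5 → (14, 'bacedcc')
  6 → (7, 'bbdbdcabacedcc')
  7 → (8, 'bdbdcabacedcc')
  8 → (10, 'bdcabacedcc')
  9 → (20, 'c')
  10 → (12, 'cabacedcc')
  11 → (19, 'cc')
  12 → (5, 'cebbdbdcabacedcc')
  13 → (16, 'cedcc')
  14 → (9, 'dbdcabacedcc')
  15 → (11, 'dcabacedcc')
  16 → (18, 'dcc')
  17 → (4, 'dcebbdbdcabacedcc')
  18 → (6, 'ebbdbdcabacedcc')
  19 → (17, 'edcc')
  20 → (3, 'edcebbdbdcabacedcc')

SA = [1, 13, 15, 2, 0, 14, 7, 8, 10, 20, 12, 19, 5, 16, 9, 11, 18, 4, 6, 17, 3]
i: (SA[i-1],SA[i]) lcp shared
  1: (1,13) 1 'a'
  2: (13,15) 1 'a'
  3: (15,2) 1 'a'
  4: (2,0) 0 ''
  5: (0,14) 2 'ba'
  6: (14,7) 1 'b'
  7: (7,8) 1 'b'
  8: (8,10) 2 'bd'
  9: (10,20) 0 ''
  10: (20,12) 1 'c'
  11: (12,19) 1 'c'
  12: (19,5) 1 'c'
  13: (5,16) 2 'ce'
  14: (16,9) 0 ''
  15: (9,11) 1 'd'
  16: (11,18) 2 'dc'
  17: (18,4) 2 'dc'
  18: (4,6) 0 ''
  19: (6,17) 1 'e'
  20: (17,3) 3 'edc'

n(n+1)/2 = 21·22/2 = 231
Σ LCP = 0 + 1 + 1 + 1 + 0 + 2 + 1 + 1 + 2 + 0 + 1 + 1 + 1 + 2 + 0 + 1 + 2 + 2 + 0 + 1 + 3 = 23
distinct = 231 − 23 = 208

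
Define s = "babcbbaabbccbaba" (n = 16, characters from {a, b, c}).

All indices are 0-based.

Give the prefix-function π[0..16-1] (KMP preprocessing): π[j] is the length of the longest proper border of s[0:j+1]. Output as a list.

π[0] = 0
j=1 s[j]='a': π[1]=0 (border '')
j=2 s[j]='b': π[2]=1 (border 'b')
j=3 s[j]='c': k: 1→0; π[3]=0 (border '')
j=4 s[j]='b': π[4]=1 (border 'b')
j=5 s[j]='b': k: 1→0; π[5]=1 (border 'b')
j=6 s[j]='a': π[6]=2 (border 'ba')
j=7 s[j]='a': k: 2→0; π[7]=0 (border '')
j=8 s[j]='b': π[8]=1 (border 'b')
j=9 s[j]='b': k: 1→0; π[9]=1 (border 'b')
j=10 s[j]='c': k: 1→0; π[10]=0 (border '')
j=11 s[j]='c': π[11]=0 (border '')
j=12 s[j]='b': π[12]=1 (border 'b')
j=13 s[j]='a': π[13]=2 (border 'ba')
j=14 s[j]='b': π[14]=3 (border 'bab')
j=15 s[j]='a': k: 3→1; π[15]=2 (border 'ba')

[0, 0, 1, 0, 1, 1, 2, 0, 1, 1, 0, 0, 1, 2, 3, 2]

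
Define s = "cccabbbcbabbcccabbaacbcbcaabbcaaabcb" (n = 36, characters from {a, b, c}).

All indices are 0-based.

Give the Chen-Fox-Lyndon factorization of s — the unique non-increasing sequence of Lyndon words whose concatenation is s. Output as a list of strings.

emit factor 1: 'c' (i=0, period=1)
emit factor 2: 'c' (i=1, period=1)
emit factor 3: 'c' (i=2, period=1)
emit factor 4: 'abbbcbabbccc' (i=3, period=12)
emit factor 5: 'abb' (i=15, period=3)
emit factor 6: 'aacbcbc' (i=18, period=7)
emit factor 7: 'aabbc' (i=25, period=5)
emit factor 8: 'aaabcb' (i=30, period=6)

["c", "c", "c", "abbbcbabbccc", "abb", "aacbcbc", "aabbc", "aaabcb"]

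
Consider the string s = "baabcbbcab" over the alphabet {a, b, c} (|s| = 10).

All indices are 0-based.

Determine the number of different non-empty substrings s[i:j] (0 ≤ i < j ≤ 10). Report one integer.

46

rank | idx | suffix
   0 |   1 | aabcbbcab
   1 |   8 | ab
   2 |   2 | abcbbcab
   3 |   9 | b
   4 |   0 | baabcbbcab
   5 |   5 | bbcab
   6 |   6 | bcab
   7 |   3 | bcbbcab
   8 |   7 | cab
   9 |   4 | cbbcab

SA = [1, 8, 2, 9, 0, 5, 6, 3, 7, 4]
i: (SA[i-1],SA[i]) lcp shared
  1: (1,8) 1 'a'
  2: (8,2) 2 'ab'
  3: (2,9) 0 ''
  4: (9,0) 1 'b'
  5: (0,5) 1 'b'
  6: (5,6) 1 'b'
  7: (6,3) 2 'bc'
  8: (3,7) 0 ''
  9: (7,4) 1 'c'

n(n+1)/2 = 10·11/2 = 55
Σ LCP = 0 + 1 + 2 + 0 + 1 + 1 + 1 + 2 + 0 + 1 = 9
distinct = 55 − 9 = 46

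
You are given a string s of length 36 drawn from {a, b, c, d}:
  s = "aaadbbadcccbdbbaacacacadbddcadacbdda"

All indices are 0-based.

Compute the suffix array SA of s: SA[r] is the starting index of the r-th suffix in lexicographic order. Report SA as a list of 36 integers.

sorted suffixes:
  #0 SA[0]=35  'a'
  #1 SA[1]=0  'aaadbbadcccbdbbaacacacadbddcadacbdda'
  #2 SA[2]=15  'aacacacadbddcadacbdda'
  #3 SA[3]=1  'aadbbadcccbdbbaacacacadbddcadacbdda'
  #4 SA[4]=16  'acacacadbddcadacbdda'
  #5 SA[5]=18  'acacadbddcadacbdda'
  #6 SA[6]=20  'acadbddcadacbdda'
  #7 SA[7]=30  'acbdda'
  #8 SA[8]=28  'adacbdda'
  #9 SA[9]=2  'adbbadcccbdbbaacacacadbddcadacbdda'
  #10 SA[10]=22  'adbddcadacbdda'
  #11 SA[11]=6  'adcccbdbbaacacacadbddcadacbdda'
  #12 SA[12]=14  'baacacacadbddcadacbdda'
  #13 SA[13]=5  'badcccbdbbaacacacadbddcadacbdda'
  #14 SA[14]=13  'bbaacacacadbddcadacbdda'
  #15 SA[15]=4  'bbadcccbdbbaacacacadbddcadacbdda'
  #16 SA[16]=11  'bdbbaacacacadbddcadacbdda'
  #17 SA[17]=32  'bdda'
  #18 SA[18]=24  'bddcadacbdda'
  #19 SA[19]=17  'cacacadbddcadacbdda'
  #20 SA[20]=19  'cacadbddcadacbdda'
  #21 SA[21]=27  'cadacbdda'
  #22 SA[22]=21  'cadbddcadacbdda'
  #23 SA[23]=10  'cbdbbaacacacadbddcadacbdda'
  #24 SA[24]=31  'cbdda'
  #25 SA[25]=9  'ccbdbbaacacacadbddcadacbdda'
  #26 SA[26]=8  'cccbdbbaacacacadbddcadacbdda'
  #27 SA[27]=34  'da'
  #28 SA[28]=29  'dacbdda'
  #29 SA[29]=12  'dbbaacacacadbddcadacbdda'
  #30 SA[30]=3  'dbbadcccbdbbaacacacadbddcadacbdda'
  #31 SA[31]=23  'dbddcadacbdda'
  #32 SA[32]=26  'dcadacbdda'
  #33 SA[33]=7  'dcccbdbbaacacacadbddcadacbdda'
  #34 SA[34]=33  'dda'
  #35 SA[35]=25  'ddcadacbdda'

[35, 0, 15, 1, 16, 18, 20, 30, 28, 2, 22, 6, 14, 5, 13, 4, 11, 32, 24, 17, 19, 27, 21, 10, 31, 9, 8, 34, 29, 12, 3, 23, 26, 7, 33, 25]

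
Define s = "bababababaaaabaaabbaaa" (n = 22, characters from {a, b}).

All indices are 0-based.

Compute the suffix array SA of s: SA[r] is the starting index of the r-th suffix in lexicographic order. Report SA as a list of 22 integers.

[21, 20, 19, 9, 10, 14, 11, 15, 7, 12, 5, 3, 1, 16, 18, 8, 13, 6, 4, 2, 0, 17]

rank→(start, suffix):
  0 → (21, 'a')
  1 → (20, 'aa')
  2 → (19, 'aaa')
  3 → (9, 'aaaabaaabbaaa')
  4 → (10, 'aaabaaabbaaa')
  5 → (14, 'aaabbaaa')
  6 → (11, 'aabaaabbaaa')
  7 → (15, 'aabbaaa')
  8 → (7, 'abaaaabaaabbaaa')
  9 → (12, 'abaaabbaaa')
  10 → (5, 'ababaaaabaaabbaaa')
  11 → (3, 'abababaaaabaaabbaaa')
  12 → (1, 'ababababaaaabaaabbaaa')
  13 → (16, 'abbaaa')
  14 → (18, 'baaa')
  15 → (8, 'baaaabaaabbaaa')
  16 → (13, 'baaabbaaa')
  17 → (6, 'babaaaabaaabbaaa')
  18 → (4, 'bababaaaabaaabbaaa')
  19 → (2, 'babababaaaabaaabbaaa')
  20 → (0, 'bababababaaaabaaabbaaa')
  21 → (17, 'bbaaa')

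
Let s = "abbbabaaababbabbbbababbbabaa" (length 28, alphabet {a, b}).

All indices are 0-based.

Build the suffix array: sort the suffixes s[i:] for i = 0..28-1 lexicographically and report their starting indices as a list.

[27, 26, 6, 7, 24, 4, 8, 18, 10, 20, 0, 13, 25, 5, 23, 3, 17, 9, 19, 12, 22, 2, 16, 11, 21, 1, 15, 14]

rank→(start, suffix):
  0 → (27, 'a')
  1 → (26, 'aa')
  2 → (6, 'aaababbabbbbababbbabaa')
  3 → (7, 'aababbabbbbababbbabaa')
  4 → (24, 'abaa')
  5 → (4, 'abaaababbabbbbababbbabaa')
  6 → (8, 'ababbabbbbababbbabaa')
  7 → (18, 'ababbbabaa')
  8 → (10, 'abbabbbbababbbabaa')
  9 → (20, 'abbbabaa')
  10 → (0, 'abbbabaaababbabbbbababbbabaa')
  11 → (13, 'abbbbababbbabaa')
  12 → (25, 'baa')
  13 → (5, 'baaababbabbbbababbbabaa')
  14 → (23, 'babaa')
  15 → (3, 'babaaababbabbbbababbbabaa')
  16 → (17, 'bababbbabaa')
  17 → (9, 'babbabbbbababbbabaa')
  18 → (19, 'babbbabaa')
  19 → (12, 'babbbbababbbabaa')
  20 → (22, 'bbabaa')
  21 → (2, 'bbabaaababbabbbbababbbabaa')
  22 → (16, 'bbababbbabaa')
  23 → (11, 'bbabbbbababbbabaa')
  24 → (21, 'bbbabaa')
  25 → (1, 'bbbabaaababbabbbbababbbabaa')
  26 → (15, 'bbbababbbabaa')
  27 → (14, 'bbbbababbbabaa')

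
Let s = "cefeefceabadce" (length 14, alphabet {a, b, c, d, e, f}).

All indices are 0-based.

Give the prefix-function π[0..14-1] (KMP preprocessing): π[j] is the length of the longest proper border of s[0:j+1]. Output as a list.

π[0] = 0
j=1 s[j]='e': π[1]=0 (border '')
j=2 s[j]='f': π[2]=0 (border '')
j=3 s[j]='e': π[3]=0 (border '')
j=4 s[j]='e': π[4]=0 (border '')
j=5 s[j]='f': π[5]=0 (border '')
j=6 s[j]='c': π[6]=1 (border 'c')
j=7 s[j]='e': π[7]=2 (border 'ce')
j=8 s[j]='a': k: 2→0; π[8]=0 (border '')
j=9 s[j]='b': π[9]=0 (border '')
j=10 s[j]='a': π[10]=0 (border '')
j=11 s[j]='d': π[11]=0 (border '')
j=12 s[j]='c': π[12]=1 (border 'c')
j=13 s[j]='e': π[13]=2 (border 'ce')

[0, 0, 0, 0, 0, 0, 1, 2, 0, 0, 0, 0, 1, 2]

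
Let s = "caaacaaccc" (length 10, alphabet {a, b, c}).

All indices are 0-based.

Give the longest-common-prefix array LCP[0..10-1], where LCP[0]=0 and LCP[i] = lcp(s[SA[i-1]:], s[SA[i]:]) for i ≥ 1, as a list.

[0, 2, 3, 1, 2, 0, 1, 3, 1, 2]

rank | idx | suffix
   0 |   1 | aaacaaccc
   1 |   2 | aacaaccc
   2 |   5 | aaccc
   3 |   3 | acaaccc
   4 |   6 | accc
   5 |   9 | c
   6 |   0 | caaacaaccc
   7 |   4 | caaccc
   8 |   8 | cc
   9 |   7 | ccc

SA = [1, 2, 5, 3, 6, 9, 0, 4, 8, 7]
[i] adj suffixes → lcp
  [1] 1/2 → 2 ('aa')
  [2] 2/5 → 3 ('aac')
  [3] 5/3 → 1 ('a')
  [4] 3/6 → 2 ('ac')
  [5] 6/9 → 0 ('')
  [6] 9/0 → 1 ('c')
  [7] 0/4 → 3 ('caa')
  [8] 4/8 → 1 ('c')
  [9] 8/7 → 2 ('cc')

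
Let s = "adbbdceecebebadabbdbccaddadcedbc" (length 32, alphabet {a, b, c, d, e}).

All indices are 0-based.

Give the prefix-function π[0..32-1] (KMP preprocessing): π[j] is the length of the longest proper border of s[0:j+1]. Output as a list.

π[0] = 0
j=1 s[j]='d': π[1]=0 (border '')
j=2 s[j]='b': π[2]=0 (border '')
j=3 s[j]='b': π[3]=0 (border '')
j=4 s[j]='d': π[4]=0 (border '')
j=5 s[j]='c': π[5]=0 (border '')
j=6 s[j]='e': π[6]=0 (border '')
j=7 s[j]='e': π[7]=0 (border '')
j=8 s[j]='c': π[8]=0 (border '')
j=9 s[j]='e': π[9]=0 (border '')
j=10 s[j]='b': π[10]=0 (border '')
j=11 s[j]='e': π[11]=0 (border '')
j=12 s[j]='b': π[12]=0 (border '')
j=13 s[j]='a': π[13]=1 (border 'a')
j=14 s[j]='d': π[14]=2 (border 'ad')
j=15 s[j]='a': k: 2→0; π[15]=1 (border 'a')
j=16 s[j]='b': k: 1→0; π[16]=0 (border '')
j=17 s[j]='b': π[17]=0 (border '')
j=18 s[j]='d': π[18]=0 (border '')
j=19 s[j]='b': π[19]=0 (border '')
j=20 s[j]='c': π[20]=0 (border '')
j=21 s[j]='c': π[21]=0 (border '')
j=22 s[j]='a': π[22]=1 (border 'a')
j=23 s[j]='d': π[23]=2 (border 'ad')
j=24 s[j]='d': k: 2→0; π[24]=0 (border '')
j=25 s[j]='a': π[25]=1 (border 'a')
j=26 s[j]='d': π[26]=2 (border 'ad')
j=27 s[j]='c': k: 2→0; π[27]=0 (border '')
j=28 s[j]='e': π[28]=0 (border '')
j=29 s[j]='d': π[29]=0 (border '')
j=30 s[j]='b': π[30]=0 (border '')
j=31 s[j]='c': π[31]=0 (border '')

[0, 0, 0, 0, 0, 0, 0, 0, 0, 0, 0, 0, 0, 1, 2, 1, 0, 0, 0, 0, 0, 0, 1, 2, 0, 1, 2, 0, 0, 0, 0, 0]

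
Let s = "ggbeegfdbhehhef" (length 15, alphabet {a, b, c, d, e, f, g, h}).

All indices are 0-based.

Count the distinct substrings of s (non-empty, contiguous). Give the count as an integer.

rank | idx | suffix
   0 |   2 | beegfdbhehhef
   1 |   8 | bhehhef
   2 |   7 | dbhehhef
   3 |   3 | eegfdbhehhef
   4 |  13 | ef
   5 |   4 | egfdbhehhef
   6 |  10 | ehhef
   7 |  14 | f
   8 |   6 | fdbhehhef
   9 |   1 | gbeegfdbhehhef
  10 |   5 | gfdbhehhef
  11 |   0 | ggbeegfdbhehhef
  12 |  12 | hef
  13 |   9 | hehhef
  14 |  11 | hhef

SA = [2, 8, 7, 3, 13, 4, 10, 14, 6, 1, 5, 0, 12, 9, 11]
i: (SA[i-1],SA[i]) lcp shared
  1: (2,8) 1 'b'
  2: (8,7) 0 ''
  3: (7,3) 0 ''
  4: (3,13) 1 'e'
  5: (13,4) 1 'e'
  6: (4,10) 1 'e'
  7: (10,14) 0 ''
  8: (14,6) 1 'f'
  9: (6,1) 0 ''
  10: (1,5) 1 'g'
  11: (5,0) 1 'g'
  12: (0,12) 0 ''
  13: (12,9) 2 'he'
  14: (9,11) 1 'h'

n(n+1)/2 = 15·16/2 = 120
Σ LCP = 0 + 1 + 0 + 0 + 1 + 1 + 1 + 0 + 1 + 0 + 1 + 1 + 0 + 2 + 1 = 10
distinct = 120 − 10 = 110

110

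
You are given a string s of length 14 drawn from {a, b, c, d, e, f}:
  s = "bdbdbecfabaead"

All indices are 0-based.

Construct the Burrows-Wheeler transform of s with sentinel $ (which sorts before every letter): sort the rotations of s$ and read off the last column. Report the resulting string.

dfeba$ddeabbabc

rank  rotation         last
    0  $bdbdbecfabaead  d
    1  abaead$bdbdbecf  f
    2  ad$bdbdbecfabae  e
    3  aead$bdbdbecfab  b
    4  baead$bdbdbecfa  a
    5  bdbdbecfabaead$  $
    6  bdbecfabaead$bd  d
    7  becfabaead$bdbd  d
    8  cfabaead$bdbdbe  e
    9  d$bdbdbecfabaea  a
   10  dbdbecfabaead$b  b
   11  dbecfabaead$bdb  b
   12  ead$bdbdbecfaba  a
   13  ecfabaead$bdbdb  b
   14  fabaead$bdbdbec  c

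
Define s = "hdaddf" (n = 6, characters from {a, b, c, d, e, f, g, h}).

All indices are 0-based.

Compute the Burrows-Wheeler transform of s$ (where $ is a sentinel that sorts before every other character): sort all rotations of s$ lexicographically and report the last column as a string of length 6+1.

fdhadd$

rank  rotation last
    0  $hdaddf  f
    1  addf$hd  d
    2  daddf$h  h
    3  ddf$hda  a
    4  df$hdad  d
    5  f$hdadd  d
    6  hdaddf$  $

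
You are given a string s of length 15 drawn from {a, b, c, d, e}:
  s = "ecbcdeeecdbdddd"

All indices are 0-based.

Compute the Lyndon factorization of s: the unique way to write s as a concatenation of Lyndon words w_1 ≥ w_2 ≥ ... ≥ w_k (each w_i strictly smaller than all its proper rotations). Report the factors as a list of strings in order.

emit factor 1: 'e' (i=0, period=1)
emit factor 2: 'c' (i=1, period=1)
emit factor 3: 'bcdeeecdbdddd' (i=2, period=13)

["e", "c", "bcdeeecdbdddd"]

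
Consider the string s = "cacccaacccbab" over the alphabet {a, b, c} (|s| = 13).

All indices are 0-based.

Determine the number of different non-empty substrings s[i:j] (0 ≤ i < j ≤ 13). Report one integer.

rank | idx | suffix
   0 |   5 | aacccbab
   1 |  11 | ab
   2 |   1 | acccaacccbab
   3 |   6 | acccbab
   4 |  12 | b
   5 |  10 | bab
   6 |   4 | caacccbab
   7 |   0 | cacccaacccbab
   8 |   9 | cbab
   9 |   3 | ccaacccbab
  10 |   8 | ccbab
  11 |   2 | cccaacccbab
  12 |   7 | cccbab

SA = [5, 11, 1, 6, 12, 10, 4, 0, 9, 3, 8, 2, 7]
rank  pair      lcp
   1  s[5:],s[11:]  1  'a'
   2  s[11:],s[1:]  1  'a'
   3  s[1:],s[6:]  4  'accc'
   4  s[6:],s[12:]  0  ''
   5  s[12:],s[10:]  1  'b'
   6  s[10:],s[4:]  0  ''
   7  s[4:],s[0:]  2  'ca'
   8  s[0:],s[9:]  1  'c'
   9  s[9:],s[3:]  1  'c'
  10  s[3:],s[8:]  2  'cc'
  11  s[8:],s[2:]  2  'cc'
  12  s[2:],s[7:]  3  'ccc'

n(n+1)/2 = 13·14/2 = 91
Σ LCP = 0 + 1 + 1 + 4 + 0 + 1 + 0 + 2 + 1 + 1 + 2 + 2 + 3 = 18
distinct = 91 − 18 = 73

73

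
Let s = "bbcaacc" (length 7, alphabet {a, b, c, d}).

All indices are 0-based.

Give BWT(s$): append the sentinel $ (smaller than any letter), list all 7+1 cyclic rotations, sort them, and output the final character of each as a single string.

cca$bcba

rank  rotation  last
    0  $bbcaacc  c
    1  aacc$bbc  c
    2  acc$bbca  a
    3  bbcaacc$  $
    4  bcaacc$b  b
    5  c$bbcaac  c
    6  caacc$bb  b
    7  cc$bbcaa  a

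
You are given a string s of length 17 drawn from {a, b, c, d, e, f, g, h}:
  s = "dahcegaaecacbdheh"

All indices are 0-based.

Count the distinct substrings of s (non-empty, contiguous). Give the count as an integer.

rank→(start, suffix):
  0 → (6, 'aaecacbdheh')
  1 → (10, 'acbdheh')
  2 → (7, 'aecacbdheh')
  3 → (1, 'ahcegaaecacbdheh')
  4 → (12, 'bdheh')
  5 → (9, 'cacbdheh')
  6 → (11, 'cbdheh')
  7 → (3, 'cegaaecacbdheh')
  8 → (0, 'dahcegaaecacbdheh')
  9 → (13, 'dheh')
  10 → (8, 'ecacbdheh')
  11 → (4, 'egaaecacbdheh')
  12 → (15, 'eh')
  13 → (5, 'gaaecacbdheh')
  14 → (16, 'h')
  15 → (2, 'hcegaaecacbdheh')
  16 → (14, 'heh')

SA = [6, 10, 7, 1, 12, 9, 11, 3, 0, 13, 8, 4, 15, 5, 16, 2, 14]
rank  pair      lcp
   1  s[6:],s[10:]  1  'a'
   2  s[10:],s[7:]  1  'a'
   3  s[7:],s[1:]  1  'a'
   4  s[1:],s[12:]  0  ''
   5  s[12:],s[9:]  0  ''
   6  s[9:],s[11:]  1  'c'
   7  s[11:],s[3:]  1  'c'
   8  s[3:],s[0:]  0  ''
   9  s[0:],s[13:]  1  'd'
  10  s[13:],s[8:]  0  ''
  11  s[8:],s[4:]  1  'e'
  12  s[4:],s[15:]  1  'e'
  13  s[15:],s[5:]  0  ''
  14  s[5:],s[16:]  0  ''
  15  s[16:],s[2:]  1  'h'
  16  s[2:],s[14:]  1  'h'

n(n+1)/2 = 17·18/2 = 153
Σ LCP = 0 + 1 + 1 + 1 + 0 + 0 + 1 + 1 + 0 + 1 + 0 + 1 + 1 + 0 + 0 + 1 + 1 = 10
distinct = 153 − 10 = 143

143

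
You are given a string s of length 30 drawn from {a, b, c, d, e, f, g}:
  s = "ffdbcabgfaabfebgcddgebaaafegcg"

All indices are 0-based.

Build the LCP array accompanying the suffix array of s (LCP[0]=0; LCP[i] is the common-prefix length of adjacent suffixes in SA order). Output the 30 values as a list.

rank→(start, suffix):
  0 → (22, 'aaafegcg')
  1 → (9, 'aabfebgcddgebaaafegcg')
  2 → (23, 'aafegcg')
  3 → (10, 'abfebgcddgebaaafegcg')
  4 → (5, 'abgfaabfebgcddgebaaafegcg')
  5 → (24, 'afegcg')
  6 → (21, 'baaafegcg')
  7 → (3, 'bcabgfaabfebgcddgebaaafegcg')
  8 → (11, 'bfebgcddgebaaafegcg')
  9 → (14, 'bgcddgebaaafegcg')
  10 → (6, 'bgfaabfebgcddgebaaafegcg')
  11 → (4, 'cabgfaabfebgcddgebaaafegcg')
  12 → (16, 'cddgebaaafegcg')
  13 → (28, 'cg')
  14 → (2, 'dbcabgfaabfebgcddgebaaafegcg')
  15 → (17, 'ddgebaaafegcg')
  16 → (18, 'dgebaaafegcg')
  17 → (20, 'ebaaafegcg')
  18 → (13, 'ebgcddgebaaafegcg')
  19 → (26, 'egcg')
  20 → (8, 'faabfebgcddgebaaafegcg')
  21 → (1, 'fdbcabgfaabfebgcddgebaaafegcg')
  22 → (12, 'febgcddgebaaafegcg')
  23 → (25, 'fegcg')
  24 → (0, 'ffdbcabgfaabfebgcddgebaaafegcg')
  25 → (29, 'g')
  26 → (15, 'gcddgebaaafegcg')
  27 → (27, 'gcg')
  28 → (19, 'gebaaafegcg')
  29 → (7, 'gfaabfebgcddgebaaafegcg')

SA = [22, 9, 23, 10, 5, 24, 21, 3, 11, 14, 6, 4, 16, 28, 2, 17, 18, 20, 13, 26, 8, 1, 12, 25, 0, 29, 15, 27, 19, 7]
[i] adj suffixes → lcp
  [1] 22/9 → 2 ('aa')
  [2] 9/23 → 2 ('aa')
  [3] 23/10 → 1 ('a')
  [4] 10/5 → 2 ('ab')
  [5] 5/24 → 1 ('a')
  [6] 24/21 → 0 ('')
  [7] 21/3 → 1 ('b')
  [8] 3/11 → 1 ('b')
  [9] 11/14 → 1 ('b')
  [10] 14/6 → 2 ('bg')
  [11] 6/4 → 0 ('')
  [12] 4/16 → 1 ('c')
  [13] 16/28 → 1 ('c')
  [14] 28/2 → 0 ('')
  [15] 2/17 → 1 ('d')
  [16] 17/18 → 1 ('d')
  [17] 18/20 → 0 ('')
  [18] 20/13 → 2 ('eb')
  [19] 13/26 → 1 ('e')
  [20] 26/8 → 0 ('')
  [21] 8/1 → 1 ('f')
  [22] 1/12 → 1 ('f')
  [23] 12/25 → 2 ('fe')
  [24] 25/0 → 1 ('f')
  [25] 0/29 → 0 ('')
  [26] 29/15 → 1 ('g')
  [27] 15/27 → 2 ('gc')
  [28] 27/19 → 1 ('g')
  [29] 19/7 → 1 ('g')

[0, 2, 2, 1, 2, 1, 0, 1, 1, 1, 2, 0, 1, 1, 0, 1, 1, 0, 2, 1, 0, 1, 1, 2, 1, 0, 1, 2, 1, 1]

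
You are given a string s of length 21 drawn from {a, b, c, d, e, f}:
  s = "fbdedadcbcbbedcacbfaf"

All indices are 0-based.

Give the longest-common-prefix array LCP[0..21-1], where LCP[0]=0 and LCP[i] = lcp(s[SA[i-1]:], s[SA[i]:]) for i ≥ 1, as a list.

[0, 1, 1, 0, 1, 1, 1, 1, 0, 1, 2, 2, 0, 1, 2, 1, 0, 2, 0, 1, 1]

rank→(start, suffix):
  0 → (15, 'acbfaf')
  1 → (5, 'adcbcbbedcacbfaf')
  2 → (19, 'af')
  3 → (10, 'bbedcacbfaf')
  4 → (8, 'bcbbedcacbfaf')
  5 → (1, 'bdedadcbcbbedcacbfaf')
  6 → (11, 'bedcacbfaf')
  7 → (17, 'bfaf')
  8 → (14, 'cacbfaf')
  9 → (9, 'cbbedcacbfaf')
  10 → (7, 'cbcbbedcacbfaf')
  11 → (16, 'cbfaf')
  12 → (4, 'dadcbcbbedcacbfaf')
  13 → (13, 'dcacbfaf')
  14 → (6, 'dcbcbbedcacbfaf')
  15 → (2, 'dedadcbcbbedcacbfaf')
  16 → (3, 'edadcbcbbedcacbfaf')
  17 → (12, 'edcacbfaf')
  18 → (20, 'f')
  19 → (18, 'faf')
  20 → (0, 'fbdedadcbcbbedcacbfaf')

SA = [15, 5, 19, 10, 8, 1, 11, 17, 14, 9, 7, 16, 4, 13, 6, 2, 3, 12, 20, 18, 0]
rank  pair      lcp
   1  s[15:],s[5:]  1  'a'
   2  s[5:],s[19:]  1  'a'
   3  s[19:],s[10:]  0  ''
   4  s[10:],s[8:]  1  'b'
   5  s[8:],s[1:]  1  'b'
   6  s[1:],s[11:]  1  'b'
   7  s[11:],s[17:]  1  'b'
   8  s[17:],s[14:]  0  ''
   9  s[14:],s[9:]  1  'c'
  10  s[9:],s[7:]  2  'cb'
  11  s[7:],s[16:]  2  'cb'
  12  s[16:],s[4:]  0  ''
  13  s[4:],s[13:]  1  'd'
  14  s[13:],s[6:]  2  'dc'
  15  s[6:],s[2:]  1  'd'
  16  s[2:],s[3:]  0  ''
  17  s[3:],s[12:]  2  'ed'
  18  s[12:],s[20:]  0  ''
  19  s[20:],s[18:]  1  'f'
  20  s[18:],s[0:]  1  'f'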